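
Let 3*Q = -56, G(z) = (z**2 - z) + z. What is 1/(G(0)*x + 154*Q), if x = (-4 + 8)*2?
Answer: -3/8624 ≈ -0.00034787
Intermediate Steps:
G(z) = z**2
Q = -56/3 (Q = (1/3)*(-56) = -56/3 ≈ -18.667)
x = 8 (x = 4*2 = 8)
1/(G(0)*x + 154*Q) = 1/(0**2*8 + 154*(-56/3)) = 1/(0*8 - 8624/3) = 1/(0 - 8624/3) = 1/(-8624/3) = -3/8624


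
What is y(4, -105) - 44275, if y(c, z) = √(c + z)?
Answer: -44275 + I*√101 ≈ -44275.0 + 10.05*I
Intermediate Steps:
y(4, -105) - 44275 = √(4 - 105) - 44275 = √(-101) - 44275 = I*√101 - 44275 = -44275 + I*√101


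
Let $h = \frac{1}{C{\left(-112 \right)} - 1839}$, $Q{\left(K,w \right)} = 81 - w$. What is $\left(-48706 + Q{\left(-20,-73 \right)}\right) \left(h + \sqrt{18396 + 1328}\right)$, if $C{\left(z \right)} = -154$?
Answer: $\frac{48552}{1993} - 97104 \sqrt{4931} \approx -6.8187 \cdot 10^{6}$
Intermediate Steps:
$h = - \frac{1}{1993}$ ($h = \frac{1}{-154 - 1839} = \frac{1}{-1993} = - \frac{1}{1993} \approx -0.00050176$)
$\left(-48706 + Q{\left(-20,-73 \right)}\right) \left(h + \sqrt{18396 + 1328}\right) = \left(-48706 + \left(81 - -73\right)\right) \left(- \frac{1}{1993} + \sqrt{18396 + 1328}\right) = \left(-48706 + \left(81 + 73\right)\right) \left(- \frac{1}{1993} + \sqrt{19724}\right) = \left(-48706 + 154\right) \left(- \frac{1}{1993} + 2 \sqrt{4931}\right) = - 48552 \left(- \frac{1}{1993} + 2 \sqrt{4931}\right) = \frac{48552}{1993} - 97104 \sqrt{4931}$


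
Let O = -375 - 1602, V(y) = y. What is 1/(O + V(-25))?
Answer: -1/2002 ≈ -0.00049950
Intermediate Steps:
O = -1977
1/(O + V(-25)) = 1/(-1977 - 25) = 1/(-2002) = -1/2002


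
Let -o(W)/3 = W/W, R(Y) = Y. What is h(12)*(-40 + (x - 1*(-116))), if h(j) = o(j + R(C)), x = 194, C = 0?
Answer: -810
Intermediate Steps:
o(W) = -3 (o(W) = -3*W/W = -3*1 = -3)
h(j) = -3
h(12)*(-40 + (x - 1*(-116))) = -3*(-40 + (194 - 1*(-116))) = -3*(-40 + (194 + 116)) = -3*(-40 + 310) = -3*270 = -810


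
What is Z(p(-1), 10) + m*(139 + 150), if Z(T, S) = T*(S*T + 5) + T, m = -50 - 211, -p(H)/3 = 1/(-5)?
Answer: -377109/5 ≈ -75422.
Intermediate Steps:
p(H) = ⅗ (p(H) = -3/(-5) = -3*(-⅕) = ⅗)
m = -261
Z(T, S) = T + T*(5 + S*T) (Z(T, S) = T*(5 + S*T) + T = T + T*(5 + S*T))
Z(p(-1), 10) + m*(139 + 150) = 3*(6 + 10*(⅗))/5 - 261*(139 + 150) = 3*(6 + 6)/5 - 261*289 = (⅗)*12 - 75429 = 36/5 - 75429 = -377109/5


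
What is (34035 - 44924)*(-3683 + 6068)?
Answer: -25970265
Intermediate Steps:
(34035 - 44924)*(-3683 + 6068) = -10889*2385 = -25970265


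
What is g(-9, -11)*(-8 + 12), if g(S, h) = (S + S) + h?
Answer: -116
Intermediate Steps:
g(S, h) = h + 2*S (g(S, h) = 2*S + h = h + 2*S)
g(-9, -11)*(-8 + 12) = (-11 + 2*(-9))*(-8 + 12) = (-11 - 18)*4 = -29*4 = -116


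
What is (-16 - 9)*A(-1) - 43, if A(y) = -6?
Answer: 107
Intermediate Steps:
(-16 - 9)*A(-1) - 43 = (-16 - 9)*(-6) - 43 = -25*(-6) - 43 = 150 - 43 = 107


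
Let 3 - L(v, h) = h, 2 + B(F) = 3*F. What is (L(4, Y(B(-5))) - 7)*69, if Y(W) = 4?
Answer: -552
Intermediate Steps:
B(F) = -2 + 3*F
L(v, h) = 3 - h
(L(4, Y(B(-5))) - 7)*69 = ((3 - 1*4) - 7)*69 = ((3 - 4) - 7)*69 = (-1 - 7)*69 = -8*69 = -552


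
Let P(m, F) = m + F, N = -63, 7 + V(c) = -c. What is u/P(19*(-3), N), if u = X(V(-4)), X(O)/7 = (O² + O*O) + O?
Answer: -7/8 ≈ -0.87500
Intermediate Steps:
V(c) = -7 - c
X(O) = 7*O + 14*O² (X(O) = 7*((O² + O*O) + O) = 7*((O² + O²) + O) = 7*(2*O² + O) = 7*(O + 2*O²) = 7*O + 14*O²)
P(m, F) = F + m
u = 105 (u = 7*(-7 - 1*(-4))*(1 + 2*(-7 - 1*(-4))) = 7*(-7 + 4)*(1 + 2*(-7 + 4)) = 7*(-3)*(1 + 2*(-3)) = 7*(-3)*(1 - 6) = 7*(-3)*(-5) = 105)
u/P(19*(-3), N) = 105/(-63 + 19*(-3)) = 105/(-63 - 57) = 105/(-120) = 105*(-1/120) = -7/8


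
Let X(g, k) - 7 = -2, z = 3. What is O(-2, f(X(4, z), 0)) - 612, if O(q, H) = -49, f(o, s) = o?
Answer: -661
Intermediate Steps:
X(g, k) = 5 (X(g, k) = 7 - 2 = 5)
O(-2, f(X(4, z), 0)) - 612 = -49 - 612 = -661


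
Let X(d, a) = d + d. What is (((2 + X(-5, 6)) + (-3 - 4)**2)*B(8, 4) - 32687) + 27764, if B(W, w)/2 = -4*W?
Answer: -7547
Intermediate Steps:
B(W, w) = -8*W (B(W, w) = 2*(-4*W) = -8*W)
X(d, a) = 2*d
(((2 + X(-5, 6)) + (-3 - 4)**2)*B(8, 4) - 32687) + 27764 = (((2 + 2*(-5)) + (-3 - 4)**2)*(-8*8) - 32687) + 27764 = (((2 - 10) + (-7)**2)*(-64) - 32687) + 27764 = ((-8 + 49)*(-64) - 32687) + 27764 = (41*(-64) - 32687) + 27764 = (-2624 - 32687) + 27764 = -35311 + 27764 = -7547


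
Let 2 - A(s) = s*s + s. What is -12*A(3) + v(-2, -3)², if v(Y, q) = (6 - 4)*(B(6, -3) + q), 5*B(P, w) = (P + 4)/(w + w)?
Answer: 1480/9 ≈ 164.44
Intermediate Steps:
B(P, w) = (4 + P)/(10*w) (B(P, w) = ((P + 4)/(w + w))/5 = ((4 + P)/((2*w)))/5 = ((4 + P)*(1/(2*w)))/5 = ((4 + P)/(2*w))/5 = (4 + P)/(10*w))
A(s) = 2 - s - s² (A(s) = 2 - (s*s + s) = 2 - (s² + s) = 2 - (s + s²) = 2 + (-s - s²) = 2 - s - s²)
v(Y, q) = -⅔ + 2*q (v(Y, q) = (6 - 4)*((⅒)*(4 + 6)/(-3) + q) = 2*((⅒)*(-⅓)*10 + q) = 2*(-⅓ + q) = -⅔ + 2*q)
-12*A(3) + v(-2, -3)² = -12*(2 - 1*3 - 1*3²) + (-⅔ + 2*(-3))² = -12*(2 - 3 - 1*9) + (-⅔ - 6)² = -12*(2 - 3 - 9) + (-20/3)² = -12*(-10) + 400/9 = 120 + 400/9 = 1480/9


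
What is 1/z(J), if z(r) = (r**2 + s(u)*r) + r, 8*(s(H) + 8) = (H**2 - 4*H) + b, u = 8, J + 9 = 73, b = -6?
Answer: 1/3856 ≈ 0.00025934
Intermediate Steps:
J = 64 (J = -9 + 73 = 64)
s(H) = -35/4 - H/2 + H**2/8 (s(H) = -8 + ((H**2 - 4*H) - 6)/8 = -8 + (-6 + H**2 - 4*H)/8 = -8 + (-3/4 - H/2 + H**2/8) = -35/4 - H/2 + H**2/8)
z(r) = r**2 - 15*r/4 (z(r) = (r**2 + (-35/4 - 1/2*8 + (1/8)*8**2)*r) + r = (r**2 + (-35/4 - 4 + (1/8)*64)*r) + r = (r**2 + (-35/4 - 4 + 8)*r) + r = (r**2 - 19*r/4) + r = r**2 - 15*r/4)
1/z(J) = 1/((1/4)*64*(-15 + 4*64)) = 1/((1/4)*64*(-15 + 256)) = 1/((1/4)*64*241) = 1/3856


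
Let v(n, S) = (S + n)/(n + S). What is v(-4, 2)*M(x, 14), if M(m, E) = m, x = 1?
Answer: 1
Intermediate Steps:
v(n, S) = 1 (v(n, S) = (S + n)/(S + n) = 1)
v(-4, 2)*M(x, 14) = 1*1 = 1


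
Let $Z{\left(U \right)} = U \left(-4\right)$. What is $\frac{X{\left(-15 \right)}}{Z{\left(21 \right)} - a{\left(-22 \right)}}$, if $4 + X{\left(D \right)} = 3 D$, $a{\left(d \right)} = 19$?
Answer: $\frac{49}{103} \approx 0.47573$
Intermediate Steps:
$Z{\left(U \right)} = - 4 U$
$X{\left(D \right)} = -4 + 3 D$
$\frac{X{\left(-15 \right)}}{Z{\left(21 \right)} - a{\left(-22 \right)}} = \frac{-4 + 3 \left(-15\right)}{\left(-4\right) 21 - 19} = \frac{-4 - 45}{-84 - 19} = - \frac{49}{-103} = \left(-49\right) \left(- \frac{1}{103}\right) = \frac{49}{103}$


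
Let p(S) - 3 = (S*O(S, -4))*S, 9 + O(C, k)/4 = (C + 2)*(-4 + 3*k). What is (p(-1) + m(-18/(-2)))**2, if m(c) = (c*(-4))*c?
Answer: 177241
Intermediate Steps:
O(C, k) = -36 + 4*(-4 + 3*k)*(2 + C) (O(C, k) = -36 + 4*((C + 2)*(-4 + 3*k)) = -36 + 4*((2 + C)*(-4 + 3*k)) = -36 + 4*((-4 + 3*k)*(2 + C)) = -36 + 4*(-4 + 3*k)*(2 + C))
p(S) = 3 + S**2*(-164 - 64*S) (p(S) = 3 + (S*(-68 - 16*S + 24*(-4) + 12*S*(-4)))*S = 3 + (S*(-68 - 16*S - 96 - 48*S))*S = 3 + (S*(-164 - 64*S))*S = 3 + S**2*(-164 - 64*S))
m(c) = -4*c**2 (m(c) = (-4*c)*c = -4*c**2)
(p(-1) + m(-18/(-2)))**2 = ((3 - 164*(-1)**2 - 64*(-1)**3) - 4*(-18/(-2))**2)**2 = ((3 - 164*1 - 64*(-1)) - 4*(-18*(-1/2))**2)**2 = ((3 - 164 + 64) - 4*9**2)**2 = (-97 - 4*81)**2 = (-97 - 324)**2 = (-421)**2 = 177241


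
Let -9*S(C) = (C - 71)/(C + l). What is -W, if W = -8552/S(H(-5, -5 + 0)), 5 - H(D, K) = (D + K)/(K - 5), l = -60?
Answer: -4310208/67 ≈ -64331.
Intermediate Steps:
H(D, K) = 5 - (D + K)/(-5 + K) (H(D, K) = 5 - (D + K)/(K - 5) = 5 - (D + K)/(-5 + K))
S(C) = -(-71 + C)/(9*(-60 + C)) (S(C) = -(C - 71)/(9*(C - 60)) = -(-71 + C)/(9*(-60 + C)))
W = 4310208/67 (W = -8552*9*(-60 + (-25 - 1*(-5) + 4*(-5 + 0))/(-5 + (-5 + 0)))/(71 - (-25 - 1*(-5) + 4*(-5 + 0))/(-5 + (-5 + 0))) = -8552*9*(-60 + (-25 + 5 + 4*(-5))/(-5 - 5))/(71 - (-25 + 5 + 4*(-5))/(-5 - 5)) = -8552*9*(-60 + (-25 + 5 - 20)/(-10))/(71 - (-25 + 5 - 20)/(-10)) = -8552*9*(-60 - 1/10*(-40))/(71 - (-1)*(-40)/10) = -8552*9*(-60 + 4)/(71 - 1*4) = -8552*(-504/(71 - 4)) = -8552/((1/9)*(-1/56)*67) = -8552/(-67/504) = -8552*(-504/67) = 4310208/67 ≈ 64331.)
-W = -1*4310208/67 = -4310208/67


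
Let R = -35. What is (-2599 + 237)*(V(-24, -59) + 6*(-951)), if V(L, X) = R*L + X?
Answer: 11632850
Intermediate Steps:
V(L, X) = X - 35*L (V(L, X) = -35*L + X = X - 35*L)
(-2599 + 237)*(V(-24, -59) + 6*(-951)) = (-2599 + 237)*((-59 - 35*(-24)) + 6*(-951)) = -2362*((-59 + 840) - 5706) = -2362*(781 - 5706) = -2362*(-4925) = 11632850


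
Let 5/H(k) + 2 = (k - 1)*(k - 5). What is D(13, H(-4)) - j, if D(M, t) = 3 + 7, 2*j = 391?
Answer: -371/2 ≈ -185.50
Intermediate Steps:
H(k) = 5/(-2 + (-1 + k)*(-5 + k)) (H(k) = 5/(-2 + (k - 1)*(k - 5)) = 5/(-2 + (-1 + k)*(-5 + k)))
j = 391/2 (j = (½)*391 = 391/2 ≈ 195.50)
D(M, t) = 10
D(13, H(-4)) - j = 10 - 1*391/2 = 10 - 391/2 = -371/2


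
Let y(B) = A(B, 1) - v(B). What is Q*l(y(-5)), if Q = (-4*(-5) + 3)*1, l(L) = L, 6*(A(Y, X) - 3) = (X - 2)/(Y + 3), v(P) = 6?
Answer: -805/12 ≈ -67.083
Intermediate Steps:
A(Y, X) = 3 + (-2 + X)/(6*(3 + Y)) (A(Y, X) = 3 + ((X - 2)/(Y + 3))/6 = 3 + ((-2 + X)/(3 + Y))/6 = 3 + (-2 + X)/(6*(3 + Y)))
y(B) = -6 + (53 + 18*B)/(6*(3 + B)) (y(B) = (52 + 1 + 18*B)/(6*(3 + B)) - 1*6 = (53 + 18*B)/(6*(3 + B)) - 6 = -6 + (53 + 18*B)/(6*(3 + B)))
Q = 23 (Q = (20 + 3)*1 = 23*1 = 23)
Q*l(y(-5)) = 23*((-55 - 18*(-5))/(6*(3 - 5))) = 23*((⅙)*(-55 + 90)/(-2)) = 23*((⅙)*(-½)*35) = 23*(-35/12) = -805/12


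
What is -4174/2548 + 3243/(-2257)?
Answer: -8841941/2875418 ≈ -3.0750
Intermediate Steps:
-4174/2548 + 3243/(-2257) = -4174*1/2548 + 3243*(-1/2257) = -2087/1274 - 3243/2257 = -8841941/2875418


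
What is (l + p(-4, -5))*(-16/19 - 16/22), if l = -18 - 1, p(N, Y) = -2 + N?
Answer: 8200/209 ≈ 39.234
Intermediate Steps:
l = -19
(l + p(-4, -5))*(-16/19 - 16/22) = (-19 + (-2 - 4))*(-16/19 - 16/22) = (-19 - 6)*(-16*1/19 - 16*1/22) = -25*(-16/19 - 8/11) = -25*(-328/209) = 8200/209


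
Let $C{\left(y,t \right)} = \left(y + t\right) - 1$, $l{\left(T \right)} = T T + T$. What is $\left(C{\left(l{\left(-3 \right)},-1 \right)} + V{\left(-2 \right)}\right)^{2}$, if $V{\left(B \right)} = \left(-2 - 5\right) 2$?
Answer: $100$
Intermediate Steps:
$l{\left(T \right)} = T + T^{2}$ ($l{\left(T \right)} = T^{2} + T = T + T^{2}$)
$V{\left(B \right)} = -14$ ($V{\left(B \right)} = \left(-7\right) 2 = -14$)
$C{\left(y,t \right)} = -1 + t + y$ ($C{\left(y,t \right)} = \left(t + y\right) - 1 = -1 + t + y$)
$\left(C{\left(l{\left(-3 \right)},-1 \right)} + V{\left(-2 \right)}\right)^{2} = \left(\left(-1 - 1 - 3 \left(1 - 3\right)\right) - 14\right)^{2} = \left(\left(-1 - 1 - -6\right) - 14\right)^{2} = \left(\left(-1 - 1 + 6\right) - 14\right)^{2} = \left(4 - 14\right)^{2} = \left(-10\right)^{2} = 100$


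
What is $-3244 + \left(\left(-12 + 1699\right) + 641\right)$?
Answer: $-916$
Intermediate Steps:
$-3244 + \left(\left(-12 + 1699\right) + 641\right) = -3244 + \left(1687 + 641\right) = -3244 + 2328 = -916$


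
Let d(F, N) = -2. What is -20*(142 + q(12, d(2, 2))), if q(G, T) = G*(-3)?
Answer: -2120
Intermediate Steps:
q(G, T) = -3*G
-20*(142 + q(12, d(2, 2))) = -20*(142 - 3*12) = -20*(142 - 36) = -20*106 = -2120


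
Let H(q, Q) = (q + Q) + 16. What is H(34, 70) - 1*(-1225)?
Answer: 1345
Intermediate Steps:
H(q, Q) = 16 + Q + q (H(q, Q) = (Q + q) + 16 = 16 + Q + q)
H(34, 70) - 1*(-1225) = (16 + 70 + 34) - 1*(-1225) = 120 + 1225 = 1345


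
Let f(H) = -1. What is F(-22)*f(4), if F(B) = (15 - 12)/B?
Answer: 3/22 ≈ 0.13636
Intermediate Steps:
F(B) = 3/B
F(-22)*f(4) = (3/(-22))*(-1) = (3*(-1/22))*(-1) = -3/22*(-1) = 3/22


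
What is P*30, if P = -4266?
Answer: -127980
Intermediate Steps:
P*30 = -4266*30 = -127980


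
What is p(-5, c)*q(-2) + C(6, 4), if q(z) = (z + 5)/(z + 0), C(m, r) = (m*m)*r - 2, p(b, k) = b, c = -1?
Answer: 299/2 ≈ 149.50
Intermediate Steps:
C(m, r) = -2 + r*m² (C(m, r) = m²*r - 2 = r*m² - 2 = -2 + r*m²)
q(z) = (5 + z)/z
p(-5, c)*q(-2) + C(6, 4) = -5*(5 - 2)/(-2) + (-2 + 4*6²) = -(-5)*3/2 + (-2 + 4*36) = -5*(-3/2) + (-2 + 144) = 15/2 + 142 = 299/2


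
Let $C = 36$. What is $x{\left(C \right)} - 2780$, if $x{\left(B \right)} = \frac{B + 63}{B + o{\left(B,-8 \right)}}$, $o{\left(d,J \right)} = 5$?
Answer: $- \frac{113881}{41} \approx -2777.6$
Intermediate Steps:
$x{\left(B \right)} = \frac{63 + B}{5 + B}$ ($x{\left(B \right)} = \frac{B + 63}{B + 5} = \frac{63 + B}{5 + B}$)
$x{\left(C \right)} - 2780 = \frac{63 + 36}{5 + 36} - 2780 = \frac{1}{41} \cdot 99 - 2780 = \frac{99}{41} - 2780 = - \frac{113881}{41}$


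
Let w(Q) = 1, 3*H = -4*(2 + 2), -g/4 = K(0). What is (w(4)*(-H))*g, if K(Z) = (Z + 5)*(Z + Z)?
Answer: 0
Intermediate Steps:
K(Z) = 2*Z*(5 + Z) (K(Z) = (5 + Z)*(2*Z) = 2*Z*(5 + Z))
g = 0 (g = -8*0*(5 + 0) = -8*0*5 = -4*0 = 0)
H = -16/3 (H = (-4*(2 + 2))/3 = (-4*4)/3 = (⅓)*(-16) = -16/3 ≈ -5.3333)
(w(4)*(-H))*g = (1*(-1*(-16/3)))*0 = (1*(16/3))*0 = (16/3)*0 = 0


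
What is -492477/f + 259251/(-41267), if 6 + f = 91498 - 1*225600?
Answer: -14444584749/5534234836 ≈ -2.6100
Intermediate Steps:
f = -134108 (f = -6 + (91498 - 1*225600) = -6 + (91498 - 225600) = -6 - 134102 = -134108)
-492477/f + 259251/(-41267) = -492477/(-134108) + 259251/(-41267) = -492477*(-1/134108) + 259251*(-1/41267) = 492477/134108 - 259251/41267 = -14444584749/5534234836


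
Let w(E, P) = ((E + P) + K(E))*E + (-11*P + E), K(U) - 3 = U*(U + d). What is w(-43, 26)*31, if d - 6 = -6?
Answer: -2456254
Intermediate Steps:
d = 0 (d = 6 - 6 = 0)
K(U) = 3 + U**2 (K(U) = 3 + U*(U + 0) = 3 + U*U = 3 + U**2)
w(E, P) = E - 11*P + E*(3 + E + P + E**2) (w(E, P) = ((E + P) + (3 + E**2))*E + (-11*P + E) = (3 + E + P + E**2)*E + (E - 11*P) = E*(3 + E + P + E**2) + (E - 11*P) = E - 11*P + E*(3 + E + P + E**2))
w(-43, 26)*31 = ((-43)**2 + (-43)**3 - 11*26 + 4*(-43) - 43*26)*31 = (1849 - 79507 - 286 - 172 - 1118)*31 = -79234*31 = -2456254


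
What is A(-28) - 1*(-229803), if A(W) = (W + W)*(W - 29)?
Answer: 232995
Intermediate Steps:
A(W) = 2*W*(-29 + W) (A(W) = (2*W)*(-29 + W) = 2*W*(-29 + W))
A(-28) - 1*(-229803) = 2*(-28)*(-29 - 28) - 1*(-229803) = 2*(-28)*(-57) + 229803 = 3192 + 229803 = 232995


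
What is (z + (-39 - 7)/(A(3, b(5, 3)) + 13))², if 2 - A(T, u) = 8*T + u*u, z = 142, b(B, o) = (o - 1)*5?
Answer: 240994576/11881 ≈ 20284.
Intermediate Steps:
b(B, o) = -5 + 5*o (b(B, o) = (-1 + o)*5 = -5 + 5*o)
A(T, u) = 2 - u² - 8*T (A(T, u) = 2 - (8*T + u*u) = 2 - (8*T + u²) = 2 - (u² + 8*T) = 2 + (-u² - 8*T) = 2 - u² - 8*T)
(z + (-39 - 7)/(A(3, b(5, 3)) + 13))² = (142 + (-39 - 7)/((2 - (-5 + 5*3)² - 8*3) + 13))² = (142 - 46/((2 - (-5 + 15)² - 24) + 13))² = (142 - 46/((2 - 1*10² - 24) + 13))² = (142 - 46/((2 - 1*100 - 24) + 13))² = (142 - 46/((2 - 100 - 24) + 13))² = (142 - 46/(-122 + 13))² = (142 - 46/(-109))² = (142 - 46*(-1/109))² = (142 + 46/109)² = (15524/109)² = 240994576/11881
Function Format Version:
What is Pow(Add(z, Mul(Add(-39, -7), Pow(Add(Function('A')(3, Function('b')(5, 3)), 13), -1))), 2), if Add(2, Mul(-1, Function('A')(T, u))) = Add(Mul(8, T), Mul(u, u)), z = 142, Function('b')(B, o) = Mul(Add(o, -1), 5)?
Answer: Rational(240994576, 11881) ≈ 20284.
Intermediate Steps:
Function('b')(B, o) = Add(-5, Mul(5, o)) (Function('b')(B, o) = Mul(Add(-1, o), 5) = Add(-5, Mul(5, o)))
Function('A')(T, u) = Add(2, Mul(-1, Pow(u, 2)), Mul(-8, T)) (Function('A')(T, u) = Add(2, Mul(-1, Add(Mul(8, T), Mul(u, u)))) = Add(2, Mul(-1, Add(Mul(8, T), Pow(u, 2)))) = Add(2, Mul(-1, Add(Pow(u, 2), Mul(8, T)))) = Add(2, Add(Mul(-1, Pow(u, 2)), Mul(-8, T))) = Add(2, Mul(-1, Pow(u, 2)), Mul(-8, T)))
Pow(Add(z, Mul(Add(-39, -7), Pow(Add(Function('A')(3, Function('b')(5, 3)), 13), -1))), 2) = Pow(Add(142, Mul(Add(-39, -7), Pow(Add(Add(2, Mul(-1, Pow(Add(-5, Mul(5, 3)), 2)), Mul(-8, 3)), 13), -1))), 2) = Pow(Add(142, Mul(-46, Pow(Add(Add(2, Mul(-1, Pow(Add(-5, 15), 2)), -24), 13), -1))), 2) = Pow(Add(142, Mul(-46, Pow(Add(Add(2, Mul(-1, Pow(10, 2)), -24), 13), -1))), 2) = Pow(Add(142, Mul(-46, Pow(Add(Add(2, Mul(-1, 100), -24), 13), -1))), 2) = Pow(Add(142, Mul(-46, Pow(Add(Add(2, -100, -24), 13), -1))), 2) = Pow(Add(142, Mul(-46, Pow(Add(-122, 13), -1))), 2) = Pow(Add(142, Mul(-46, Pow(-109, -1))), 2) = Pow(Add(142, Mul(-46, Rational(-1, 109))), 2) = Pow(Add(142, Rational(46, 109)), 2) = Pow(Rational(15524, 109), 2) = Rational(240994576, 11881)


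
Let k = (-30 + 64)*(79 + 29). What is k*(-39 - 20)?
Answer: -216648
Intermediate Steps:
k = 3672 (k = 34*108 = 3672)
k*(-39 - 20) = 3672*(-39 - 20) = 3672*(-59) = -216648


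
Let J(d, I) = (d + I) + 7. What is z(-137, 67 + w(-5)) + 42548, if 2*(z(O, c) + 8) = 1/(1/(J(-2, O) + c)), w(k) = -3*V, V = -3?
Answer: 42512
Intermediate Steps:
J(d, I) = 7 + I + d (J(d, I) = (I + d) + 7 = 7 + I + d)
w(k) = 9 (w(k) = -3*(-3) = 9)
z(O, c) = -11/2 + O/2 + c/2 (z(O, c) = -8 + 1/(2*(1/((7 + O - 2) + c))) = -8 + 1/(2*(1/((5 + O) + c))) = -8 + 1/(2*(1/(5 + O + c))) = -8 + (5 + O + c)/2 = -8 + (5/2 + O/2 + c/2) = -11/2 + O/2 + c/2)
z(-137, 67 + w(-5)) + 42548 = (-11/2 + (½)*(-137) + (67 + 9)/2) + 42548 = (-11/2 - 137/2 + (½)*76) + 42548 = (-11/2 - 137/2 + 38) + 42548 = -36 + 42548 = 42512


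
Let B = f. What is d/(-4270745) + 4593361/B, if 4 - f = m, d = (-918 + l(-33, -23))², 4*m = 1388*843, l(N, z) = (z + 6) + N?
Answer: -19891168973353/1249265515165 ≈ -15.922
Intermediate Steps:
l(N, z) = 6 + N + z (l(N, z) = (6 + z) + N = 6 + N + z)
m = 292521 (m = (1388*843)/4 = (¼)*1170084 = 292521)
d = 937024 (d = (-918 + (6 - 33 - 23))² = (-918 - 50)² = (-968)² = 937024)
f = -292517 (f = 4 - 1*292521 = 4 - 292521 = -292517)
B = -292517
d/(-4270745) + 4593361/B = 937024/(-4270745) + 4593361/(-292517) = 937024*(-1/4270745) + 4593361*(-1/292517) = -937024/4270745 - 4593361/292517 = -19891168973353/1249265515165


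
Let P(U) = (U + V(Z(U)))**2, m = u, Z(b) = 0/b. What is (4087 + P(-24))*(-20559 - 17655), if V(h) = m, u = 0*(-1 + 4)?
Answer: -178191882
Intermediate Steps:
Z(b) = 0
u = 0 (u = 0*3 = 0)
m = 0
V(h) = 0
P(U) = U**2 (P(U) = (U + 0)**2 = U**2)
(4087 + P(-24))*(-20559 - 17655) = (4087 + (-24)**2)*(-20559 - 17655) = (4087 + 576)*(-38214) = 4663*(-38214) = -178191882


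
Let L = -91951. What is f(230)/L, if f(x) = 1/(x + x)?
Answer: -1/42297460 ≈ -2.3642e-8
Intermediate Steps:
f(x) = 1/(2*x)
f(230)/L = ((½)/230)/(-91951) = ((½)*(1/230))*(-1/91951) = (1/460)*(-1/91951) = -1/42297460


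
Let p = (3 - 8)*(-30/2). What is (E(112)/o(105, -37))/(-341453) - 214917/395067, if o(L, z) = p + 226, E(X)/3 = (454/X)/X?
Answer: -46179900606388433/84889304975569024 ≈ -0.54400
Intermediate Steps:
p = 75 (p = -(-25)*6*(½) = -(-25)*3 = -5*(-15) = 75)
E(X) = 1362/X² (E(X) = 3*((454/X)/X) = 3*(454/X²) = 1362/X²)
o(L, z) = 301 (o(L, z) = 75 + 226 = 301)
(E(112)/o(105, -37))/(-341453) - 214917/395067 = ((1362/112²)/301)/(-341453) - 214917/395067 = ((1362*(1/12544))*(1/301))*(-1/341453) - 214917*1/395067 = ((681/6272)*(1/301))*(-1/341453) - 71639/131689 = (681/1887872)*(-1/341453) - 71639/131689 = -681/644619558016 - 71639/131689 = -46179900606388433/84889304975569024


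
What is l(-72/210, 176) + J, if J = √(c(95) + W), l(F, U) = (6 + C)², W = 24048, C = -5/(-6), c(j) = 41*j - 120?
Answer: 1681/36 + √27823 ≈ 213.50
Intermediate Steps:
c(j) = -120 + 41*j
C = ⅚ (C = -5*(-⅙) = ⅚ ≈ 0.83333)
l(F, U) = 1681/36 (l(F, U) = (6 + ⅚)² = (41/6)² = 1681/36)
J = √27823 (J = √((-120 + 41*95) + 24048) = √((-120 + 3895) + 24048) = √(3775 + 24048) = √27823 ≈ 166.80)
l(-72/210, 176) + J = 1681/36 + √27823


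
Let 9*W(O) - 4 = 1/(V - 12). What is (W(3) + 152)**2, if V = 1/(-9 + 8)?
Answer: 35343025/1521 ≈ 23237.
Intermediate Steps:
V = -1 (V = 1/(-1) = -1)
W(O) = 17/39 (W(O) = 4/9 + 1/(9*(-1 - 12)) = 4/9 + (1/9)/(-13) = 4/9 + (1/9)*(-1/13) = 4/9 - 1/117 = 17/39)
(W(3) + 152)**2 = (17/39 + 152)**2 = (5945/39)**2 = 35343025/1521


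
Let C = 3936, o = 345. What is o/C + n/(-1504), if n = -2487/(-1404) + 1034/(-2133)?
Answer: 593650075/6839524224 ≈ 0.086797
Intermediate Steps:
n = 142705/110916 (n = -2487*(-1/1404) + 1034*(-1/2133) = 829/468 - 1034/2133 = 142705/110916 ≈ 1.2866)
o/C + n/(-1504) = 345/3936 + (142705/110916)/(-1504) = 345*(1/3936) + (142705/110916)*(-1/1504) = 115/1312 - 142705/166817664 = 593650075/6839524224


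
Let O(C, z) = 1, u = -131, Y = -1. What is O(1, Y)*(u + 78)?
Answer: -53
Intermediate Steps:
O(1, Y)*(u + 78) = 1*(-131 + 78) = 1*(-53) = -53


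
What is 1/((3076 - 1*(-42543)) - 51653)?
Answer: -1/6034 ≈ -0.00016573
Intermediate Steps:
1/((3076 - 1*(-42543)) - 51653) = 1/((3076 + 42543) - 51653) = 1/(45619 - 51653) = 1/(-6034) = -1/6034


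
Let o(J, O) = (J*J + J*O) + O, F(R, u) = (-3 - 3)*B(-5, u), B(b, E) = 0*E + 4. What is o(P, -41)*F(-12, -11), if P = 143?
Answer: -349080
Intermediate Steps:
B(b, E) = 4 (B(b, E) = 0 + 4 = 4)
F(R, u) = -24 (F(R, u) = (-3 - 3)*4 = -6*4 = -24)
o(J, O) = O + J² + J*O (o(J, O) = (J² + J*O) + O = O + J² + J*O)
o(P, -41)*F(-12, -11) = (-41 + 143² + 143*(-41))*(-24) = (-41 + 20449 - 5863)*(-24) = 14545*(-24) = -349080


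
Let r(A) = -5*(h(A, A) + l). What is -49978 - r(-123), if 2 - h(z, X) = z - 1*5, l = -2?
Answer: -49338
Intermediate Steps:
h(z, X) = 7 - z (h(z, X) = 2 - (z - 1*5) = 2 - (z - 5) = 2 - (-5 + z) = 2 + (5 - z) = 7 - z)
r(A) = -25 + 5*A (r(A) = -5*((7 - A) - 2) = -5*(5 - A) = -25 + 5*A)
-49978 - r(-123) = -49978 - (-25 + 5*(-123)) = -49978 - (-25 - 615) = -49978 - 1*(-640) = -49978 + 640 = -49338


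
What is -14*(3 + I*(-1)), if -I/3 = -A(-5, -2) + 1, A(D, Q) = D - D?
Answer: -84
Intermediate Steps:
A(D, Q) = 0
I = -3 (I = -3*(-1*0 + 1) = -3*(0 + 1) = -3*1 = -3)
-14*(3 + I*(-1)) = -14*(3 - 3*(-1)) = -14*(3 + 3) = -14*6 = -84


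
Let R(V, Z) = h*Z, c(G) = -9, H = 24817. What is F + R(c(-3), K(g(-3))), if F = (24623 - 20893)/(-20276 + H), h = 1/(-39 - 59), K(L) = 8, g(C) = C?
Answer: 164606/222509 ≈ 0.73977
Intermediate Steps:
h = -1/98 (h = 1/(-98) = -1/98 ≈ -0.010204)
R(V, Z) = -Z/98
F = 3730/4541 (F = (24623 - 20893)/(-20276 + 24817) = 3730/4541 ≈ 0.82141)
F + R(c(-3), K(g(-3))) = 3730/4541 - 1/98*8 = 3730/4541 - 4/49 = 164606/222509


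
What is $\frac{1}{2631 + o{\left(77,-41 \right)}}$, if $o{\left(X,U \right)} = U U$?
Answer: $\frac{1}{4312} \approx 0.00023191$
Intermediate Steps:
$o{\left(X,U \right)} = U^{2}$
$\frac{1}{2631 + o{\left(77,-41 \right)}} = \frac{1}{2631 + \left(-41\right)^{2}} = \frac{1}{2631 + 1681} = \frac{1}{4312}$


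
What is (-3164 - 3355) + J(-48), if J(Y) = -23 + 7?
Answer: -6535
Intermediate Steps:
J(Y) = -16
(-3164 - 3355) + J(-48) = (-3164 - 3355) - 16 = -6519 - 16 = -6535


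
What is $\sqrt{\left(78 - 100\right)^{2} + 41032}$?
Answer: $2 \sqrt{10379} \approx 203.75$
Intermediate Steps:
$\sqrt{\left(78 - 100\right)^{2} + 41032} = \sqrt{\left(-22\right)^{2} + 41032} = \sqrt{484 + 41032} = \sqrt{41516} = 2 \sqrt{10379}$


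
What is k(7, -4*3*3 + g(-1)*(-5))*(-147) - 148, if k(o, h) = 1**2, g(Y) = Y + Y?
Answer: -295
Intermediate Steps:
g(Y) = 2*Y
k(o, h) = 1
k(7, -4*3*3 + g(-1)*(-5))*(-147) - 148 = 1*(-147) - 148 = -147 - 148 = -295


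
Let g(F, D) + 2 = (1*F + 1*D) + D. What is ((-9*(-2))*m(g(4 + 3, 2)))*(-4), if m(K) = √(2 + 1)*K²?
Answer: -5832*√3 ≈ -10101.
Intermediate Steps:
g(F, D) = -2 + F + 2*D (g(F, D) = -2 + ((1*F + 1*D) + D) = -2 + ((F + D) + D) = -2 + ((D + F) + D) = -2 + (F + 2*D) = -2 + F + 2*D)
m(K) = √3*K²
((-9*(-2))*m(g(4 + 3, 2)))*(-4) = ((-9*(-2))*(√3*(-2 + (4 + 3) + 2*2)²))*(-4) = (18*(√3*(-2 + 7 + 4)²))*(-4) = (18*(√3*9²))*(-4) = (18*(√3*81))*(-4) = (18*(81*√3))*(-4) = (1458*√3)*(-4) = -5832*√3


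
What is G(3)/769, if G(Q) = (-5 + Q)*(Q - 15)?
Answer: 24/769 ≈ 0.031209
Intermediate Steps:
G(Q) = (-15 + Q)*(-5 + Q) (G(Q) = (-5 + Q)*(-15 + Q) = (-15 + Q)*(-5 + Q))
G(3)/769 = (75 + 3² - 20*3)/769 = (75 + 9 - 60)*(1/769) = 24*(1/769) = 24/769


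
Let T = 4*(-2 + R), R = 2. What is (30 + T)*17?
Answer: 510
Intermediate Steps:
T = 0 (T = 4*(-2 + 2) = 4*0 = 0)
(30 + T)*17 = (30 + 0)*17 = 30*17 = 510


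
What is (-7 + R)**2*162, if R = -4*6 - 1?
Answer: 165888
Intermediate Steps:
R = -25 (R = -24 - 1 = -25)
(-7 + R)**2*162 = (-7 - 25)**2*162 = (-32)**2*162 = 1024*162 = 165888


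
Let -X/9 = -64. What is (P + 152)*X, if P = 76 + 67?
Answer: 169920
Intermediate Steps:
P = 143
X = 576 (X = -9*(-64) = 576)
(P + 152)*X = (143 + 152)*576 = 295*576 = 169920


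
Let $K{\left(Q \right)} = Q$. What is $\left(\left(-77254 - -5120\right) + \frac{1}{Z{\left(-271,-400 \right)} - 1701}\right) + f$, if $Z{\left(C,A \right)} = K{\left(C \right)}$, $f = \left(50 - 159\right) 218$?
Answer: $- \frac{189106913}{1972} \approx -95896.0$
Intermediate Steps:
$f = -23762$ ($f = \left(-109\right) 218 = -23762$)
$Z{\left(C,A \right)} = C$
$\left(\left(-77254 - -5120\right) + \frac{1}{Z{\left(-271,-400 \right)} - 1701}\right) + f = \left(\left(-77254 - -5120\right) + \frac{1}{-271 - 1701}\right) - 23762 = \left(\left(-77254 + 5120\right) + \frac{1}{-1972}\right) - 23762 = \left(-72134 - \frac{1}{1972}\right) - 23762 = - \frac{142248249}{1972} - 23762 = - \frac{189106913}{1972}$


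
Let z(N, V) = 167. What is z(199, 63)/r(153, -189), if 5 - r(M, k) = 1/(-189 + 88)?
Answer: 16867/506 ≈ 33.334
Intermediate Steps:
r(M, k) = 506/101 (r(M, k) = 5 - 1/(-189 + 88) = 5 - 1/(-101) = 5 - 1*(-1/101) = 5 + 1/101 = 506/101)
z(199, 63)/r(153, -189) = 167/(506/101) = 167*(101/506) = 16867/506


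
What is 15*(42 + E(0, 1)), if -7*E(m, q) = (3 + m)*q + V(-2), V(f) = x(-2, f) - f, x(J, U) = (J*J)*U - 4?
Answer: 645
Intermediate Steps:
x(J, U) = -4 + U*J**2 (x(J, U) = J**2*U - 4 = U*J**2 - 4 = -4 + U*J**2)
V(f) = -4 + 3*f (V(f) = (-4 + f*(-2)**2) - f = (-4 + f*4) - f = (-4 + 4*f) - f = -4 + 3*f)
E(m, q) = 10/7 - q*(3 + m)/7 (E(m, q) = -((3 + m)*q + (-4 + 3*(-2)))/7 = -(q*(3 + m) + (-4 - 6))/7 = -(q*(3 + m) - 10)/7 = -(-10 + q*(3 + m))/7 = 10/7 - q*(3 + m)/7)
15*(42 + E(0, 1)) = 15*(42 + (10/7 - 3/7*1 - 1/7*0*1)) = 15*(42 + (10/7 - 3/7 + 0)) = 15*(42 + 1) = 15*43 = 645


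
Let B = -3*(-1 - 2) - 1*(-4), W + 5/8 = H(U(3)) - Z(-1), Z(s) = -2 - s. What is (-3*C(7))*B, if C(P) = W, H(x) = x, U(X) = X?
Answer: -1053/8 ≈ -131.63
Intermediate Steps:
W = 27/8 (W = -5/8 + (3 - (-2 - 1*(-1))) = -5/8 + (3 - (-2 + 1)) = -5/8 + (3 - 1*(-1)) = -5/8 + (3 + 1) = -5/8 + 4 = 27/8 ≈ 3.3750)
C(P) = 27/8
B = 13 (B = -3*(-3) + 4 = 9 + 4 = 13)
(-3*C(7))*B = -3*27/8*13 = -81/8*13 = -1053/8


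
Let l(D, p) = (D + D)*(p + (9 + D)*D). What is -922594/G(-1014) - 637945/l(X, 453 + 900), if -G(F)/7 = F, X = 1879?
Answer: -1230444233919767/9466449985902 ≈ -129.98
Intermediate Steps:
G(F) = -7*F
l(D, p) = 2*D*(p + D*(9 + D)) (l(D, p) = (2*D)*(p + D*(9 + D)) = 2*D*(p + D*(9 + D)))
-922594/G(-1014) - 637945/l(X, 453 + 900) = -922594/((-7*(-1014))) - 637945*1/(3758*((453 + 900) + 1879² + 9*1879)) = -922594/7098 - 637945*1/(3758*(1353 + 3530641 + 16911)) = -922594*1/7098 - 637945/(2*1879*3548905) = -461297/3549 - 637945/13336784990 = -461297/3549 - 637945*1/13336784990 = -461297/3549 - 127589/2667356998 = -1230444233919767/9466449985902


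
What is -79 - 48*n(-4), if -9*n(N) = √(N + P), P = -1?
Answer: -79 + 16*I*√5/3 ≈ -79.0 + 11.926*I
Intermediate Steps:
n(N) = -√(-1 + N)/9 (n(N) = -√(N - 1)/9 = -√(-1 + N)/9)
-79 - 48*n(-4) = -79 - (-16)*√(-1 - 4)/3 = -79 - (-16)*√(-5)/3 = -79 - (-16)*I*√5/3 = -79 + 16*I*√5/3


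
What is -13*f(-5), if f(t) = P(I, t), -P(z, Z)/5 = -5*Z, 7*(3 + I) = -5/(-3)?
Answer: 1625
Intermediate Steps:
I = -58/21 (I = -3 + (-5/(-3))/7 = -3 + (-5*(-⅓))/7 = -3 + (⅐)*(5/3) = -3 + 5/21 = -58/21 ≈ -2.7619)
P(z, Z) = 25*Z (P(z, Z) = -(-25)*Z = 25*Z)
f(t) = 25*t
-13*f(-5) = -325*(-5) = -13*(-125) = 1625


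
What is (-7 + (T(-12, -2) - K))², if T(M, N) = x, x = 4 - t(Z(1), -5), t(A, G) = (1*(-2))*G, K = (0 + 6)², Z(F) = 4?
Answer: 2401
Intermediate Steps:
K = 36 (K = 6² = 36)
t(A, G) = -2*G
x = -6 (x = 4 - (-2)*(-5) = 4 - 1*10 = 4 - 10 = -6)
T(M, N) = -6
(-7 + (T(-12, -2) - K))² = (-7 + (-6 - 1*36))² = (-7 + (-6 - 36))² = (-7 - 42)² = (-49)² = 2401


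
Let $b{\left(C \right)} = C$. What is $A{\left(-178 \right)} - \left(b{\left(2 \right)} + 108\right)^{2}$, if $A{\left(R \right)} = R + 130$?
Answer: $-12148$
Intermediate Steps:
$A{\left(R \right)} = 130 + R$
$A{\left(-178 \right)} - \left(b{\left(2 \right)} + 108\right)^{2} = \left(130 - 178\right) - \left(2 + 108\right)^{2} = -48 - 110^{2} = -48 - 12100 = -12148$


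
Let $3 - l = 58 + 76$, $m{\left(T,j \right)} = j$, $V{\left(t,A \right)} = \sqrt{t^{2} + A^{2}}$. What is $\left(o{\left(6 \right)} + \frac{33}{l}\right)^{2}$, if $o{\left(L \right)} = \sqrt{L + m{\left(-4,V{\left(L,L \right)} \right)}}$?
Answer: $\frac{\left(-33 + 131 \sqrt{6} \sqrt{1 + \sqrt{2}}\right)^{2}}{17161} \approx 12.631$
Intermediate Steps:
$V{\left(t,A \right)} = \sqrt{A^{2} + t^{2}}$
$l = -131$ ($l = 3 - \left(58 + 76\right) = 3 - 134 = -131$)
$o{\left(L \right)} = \sqrt{L + \sqrt{2} \sqrt{L^{2}}}$ ($o{\left(L \right)} = \sqrt{L + \sqrt{L^{2} + L^{2}}} = \sqrt{L + \sqrt{2 L^{2}}} = \sqrt{L + \sqrt{2} \sqrt{L^{2}}}$)
$\left(o{\left(6 \right)} + \frac{33}{l}\right)^{2} = \left(\sqrt{6 + \sqrt{2} \sqrt{6^{2}}} + \frac{33}{-131}\right)^{2} = \left(\sqrt{6 + \sqrt{2} \sqrt{36}} + 33 \left(- \frac{1}{131}\right)\right)^{2} = \left(\sqrt{6 + \sqrt{2} \cdot 6} - \frac{33}{131}\right)^{2} = \left(\sqrt{6 + 6 \sqrt{2}} - \frac{33}{131}\right)^{2} = \left(- \frac{33}{131} + \sqrt{6 + 6 \sqrt{2}}\right)^{2}$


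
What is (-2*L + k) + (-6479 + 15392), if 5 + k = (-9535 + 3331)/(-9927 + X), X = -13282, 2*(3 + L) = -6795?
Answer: 364596385/23209 ≈ 15709.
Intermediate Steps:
L = -6801/2 (L = -3 + (½)*(-6795) = -3 - 6795/2 = -6801/2 ≈ -3400.5)
k = -109841/23209 (k = -5 + (-9535 + 3331)/(-9927 - 13282) = -5 - 6204/(-23209) = -5 - 6204*(-1/23209) = -5 + 6204/23209 = -109841/23209 ≈ -4.7327)
(-2*L + k) + (-6479 + 15392) = (-2*(-6801/2) - 109841/23209) + (-6479 + 15392) = (6801 - 109841/23209) + 8913 = 157734568/23209 + 8913 = 364596385/23209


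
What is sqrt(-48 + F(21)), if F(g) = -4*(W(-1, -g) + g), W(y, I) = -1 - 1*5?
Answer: 6*I*sqrt(3) ≈ 10.392*I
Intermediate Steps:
W(y, I) = -6 (W(y, I) = -1 - 5 = -6)
F(g) = 24 - 4*g (F(g) = -4*(-6 + g) = 24 - 4*g)
sqrt(-48 + F(21)) = sqrt(-48 + (24 - 4*21)) = sqrt(-48 + (24 - 84)) = sqrt(-48 - 60) = sqrt(-108) = 6*I*sqrt(3)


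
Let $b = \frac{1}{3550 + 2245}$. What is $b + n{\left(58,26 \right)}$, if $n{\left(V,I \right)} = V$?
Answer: $\frac{336111}{5795} \approx 58.0$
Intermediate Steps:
$b = \frac{1}{5795} \approx 0.00017256$
$b + n{\left(58,26 \right)} = \frac{1}{5795} + 58 = \frac{336111}{5795}$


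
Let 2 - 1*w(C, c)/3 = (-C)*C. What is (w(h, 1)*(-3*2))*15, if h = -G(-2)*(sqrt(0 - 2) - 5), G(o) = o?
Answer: -25380 + 10800*I*sqrt(2) ≈ -25380.0 + 15274.0*I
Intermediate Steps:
h = -10 + 2*I*sqrt(2) (h = -(-2)*(sqrt(0 - 2) - 5) = -(-2)*(sqrt(-2) - 5) = -(-2)*(I*sqrt(2) - 5) = -(-2)*(-5 + I*sqrt(2)) = -(10 - 2*I*sqrt(2)) = -10 + 2*I*sqrt(2) ≈ -10.0 + 2.8284*I)
w(C, c) = 6 + 3*C**2 (w(C, c) = 6 - 3*(-C)*C = 6 - (-3)*C**2 = 6 + 3*C**2)
(w(h, 1)*(-3*2))*15 = ((6 + 3*(-10 + 2*I*sqrt(2))**2)*(-3*2))*15 = ((6 + 3*(-10 + 2*I*sqrt(2))**2)*(-6))*15 = (-36 - 18*(-10 + 2*I*sqrt(2))**2)*15 = -540 - 270*(-10 + 2*I*sqrt(2))**2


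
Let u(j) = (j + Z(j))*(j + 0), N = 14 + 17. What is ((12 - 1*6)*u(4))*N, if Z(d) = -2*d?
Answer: -2976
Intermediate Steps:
N = 31
u(j) = -j**2 (u(j) = (j - 2*j)*(j + 0) = (-j)*j = -j**2)
((12 - 1*6)*u(4))*N = ((12 - 1*6)*(-1*4**2))*31 = ((12 - 6)*(-1*16))*31 = (6*(-16))*31 = -96*31 = -2976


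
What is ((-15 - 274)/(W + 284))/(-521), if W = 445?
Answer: 289/379809 ≈ 0.00076091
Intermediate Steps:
((-15 - 274)/(W + 284))/(-521) = ((-15 - 274)/(445 + 284))/(-521) = -289/729*(-1/521) = 289/379809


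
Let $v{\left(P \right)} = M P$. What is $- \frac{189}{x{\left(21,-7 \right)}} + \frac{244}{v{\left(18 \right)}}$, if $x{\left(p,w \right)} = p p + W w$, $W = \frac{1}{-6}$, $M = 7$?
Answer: $\frac{36032}{23877} \approx 1.5091$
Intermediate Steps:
$W = - \frac{1}{6} \approx -0.16667$
$x{\left(p,w \right)} = p^{2} - \frac{w}{6}$ ($x{\left(p,w \right)} = p p - \frac{w}{6} = p^{2} - \frac{w}{6}$)
$v{\left(P \right)} = 7 P$
$- \frac{189}{x{\left(21,-7 \right)}} + \frac{244}{v{\left(18 \right)}} = - \frac{189}{21^{2} - - \frac{7}{6}} + \frac{244}{7 \cdot 18} = - \frac{189}{441 + \frac{7}{6}} + \frac{244}{126} = - \frac{189}{\frac{2653}{6}} + 244 \cdot \frac{1}{126} = \left(-189\right) \frac{6}{2653} + \frac{122}{63} = - \frac{162}{379} + \frac{122}{63} = \frac{36032}{23877}$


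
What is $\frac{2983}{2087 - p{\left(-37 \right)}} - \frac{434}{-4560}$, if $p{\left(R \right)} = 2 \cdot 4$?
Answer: $\frac{2417461}{1580040} \approx 1.53$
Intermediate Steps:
$p{\left(R \right)} = 8$
$\frac{2983}{2087 - p{\left(-37 \right)}} - \frac{434}{-4560} = \frac{2983}{2087 - 8} - \frac{434}{-4560} = \frac{2983}{2087 - 8} - - \frac{217}{2280} = \frac{2983}{2079} + \frac{217}{2280} = \frac{2417461}{1580040}$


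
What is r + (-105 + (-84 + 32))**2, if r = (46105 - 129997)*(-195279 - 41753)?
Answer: 19885113193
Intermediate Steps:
r = 19885088544 (r = -83892*(-237032) = 19885088544)
r + (-105 + (-84 + 32))**2 = 19885088544 + (-105 + (-84 + 32))**2 = 19885088544 + (-105 - 52)**2 = 19885088544 + (-157)**2 = 19885088544 + 24649 = 19885113193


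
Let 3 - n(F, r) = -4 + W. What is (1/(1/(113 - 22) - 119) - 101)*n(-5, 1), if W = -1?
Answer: -2187438/2707 ≈ -808.07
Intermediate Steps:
n(F, r) = 8 (n(F, r) = 3 - (-4 - 1) = 3 - 1*(-5) = 3 + 5 = 8)
(1/(1/(113 - 22) - 119) - 101)*n(-5, 1) = (1/(1/(113 - 22) - 119) - 101)*8 = (1/(1/91 - 119) - 101)*8 = (1/(-10828/91) - 101)*8 = (-91/10828 - 101)*8 = -1093719/10828*8 = -2187438/2707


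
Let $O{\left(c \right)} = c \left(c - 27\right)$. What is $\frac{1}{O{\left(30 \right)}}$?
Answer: $\frac{1}{90} \approx 0.011111$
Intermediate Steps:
$O{\left(c \right)} = c \left(-27 + c\right)$
$\frac{1}{O{\left(30 \right)}} = \frac{1}{30 \left(-27 + 30\right)} = \frac{1}{30 \cdot 3} = \frac{1}{90}$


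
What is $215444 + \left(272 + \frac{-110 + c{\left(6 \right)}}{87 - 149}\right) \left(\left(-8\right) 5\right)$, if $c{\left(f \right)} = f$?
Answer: $\frac{6339404}{31} \approx 2.045 \cdot 10^{5}$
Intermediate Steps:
$215444 + \left(272 + \frac{-110 + c{\left(6 \right)}}{87 - 149}\right) \left(\left(-8\right) 5\right) = 215444 + \left(272 + \frac{-110 + 6}{87 - 149}\right) \left(\left(-8\right) 5\right) = 215444 + \left(272 - \frac{104}{-62}\right) \left(-40\right) = 215444 + \left(272 - - \frac{52}{31}\right) \left(-40\right) = 215444 + \left(272 + \frac{52}{31}\right) \left(-40\right) = 215444 + \frac{8484}{31} \left(-40\right) = 215444 - \frac{339360}{31} = \frac{6339404}{31}$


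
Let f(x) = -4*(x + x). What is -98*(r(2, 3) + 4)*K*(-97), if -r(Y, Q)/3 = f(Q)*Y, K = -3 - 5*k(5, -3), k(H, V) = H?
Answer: -39392864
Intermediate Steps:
f(x) = -8*x
K = -28 (K = -3 - 5*5 = -3 - 25 = -28)
r(Y, Q) = 24*Q*Y (r(Y, Q) = -3*(-8*Q)*Y = -(-24)*Q*Y = 24*Q*Y)
-98*(r(2, 3) + 4)*K*(-97) = -98*(24*3*2 + 4)*(-28)*(-97) = -98*(144 + 4)*(-28)*(-97) = -14504*(-28)*(-97) = -98*(-4144)*(-97) = 406112*(-97) = -39392864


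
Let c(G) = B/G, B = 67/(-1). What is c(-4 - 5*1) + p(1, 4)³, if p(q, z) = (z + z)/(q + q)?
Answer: 643/9 ≈ 71.444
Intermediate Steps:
B = -67 (B = 67*(-1) = -67)
c(G) = -67/G
p(q, z) = z/q (p(q, z) = (2*z)/((2*q)) = (2*z)*(1/(2*q)) = z/q)
c(-4 - 5*1) + p(1, 4)³ = -67/(-4 - 5*1) + (4/1)³ = -67/(-4 - 5) + (4*1)³ = -67/(-9) + 4³ = -67*(-⅑) + 64 = 67/9 + 64 = 643/9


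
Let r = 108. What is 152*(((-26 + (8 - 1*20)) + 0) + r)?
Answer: 10640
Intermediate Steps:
152*(((-26 + (8 - 1*20)) + 0) + r) = 152*(((-26 + (8 - 1*20)) + 0) + 108) = 152*(((-26 + (8 - 20)) + 0) + 108) = 152*(((-26 - 12) + 0) + 108) = 152*((-38 + 0) + 108) = 152*(-38 + 108) = 152*70 = 10640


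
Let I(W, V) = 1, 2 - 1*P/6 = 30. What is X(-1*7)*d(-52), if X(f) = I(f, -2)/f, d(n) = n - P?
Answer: -116/7 ≈ -16.571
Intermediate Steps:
P = -168 (P = 12 - 6*30 = 12 - 180 = -168)
d(n) = 168 + n (d(n) = n - 1*(-168) = n + 168 = 168 + n)
X(f) = 1/f
X(-1*7)*d(-52) = (168 - 52)/((-1*7)) = 116/(-7) = -⅐*116 = -116/7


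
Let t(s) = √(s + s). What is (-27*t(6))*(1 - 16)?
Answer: 810*√3 ≈ 1403.0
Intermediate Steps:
t(s) = √2*√s (t(s) = √(2*s) = √2*√s)
(-27*t(6))*(1 - 16) = (-27*√2*√6)*(1 - 16) = -54*√3*(-15) = 810*√3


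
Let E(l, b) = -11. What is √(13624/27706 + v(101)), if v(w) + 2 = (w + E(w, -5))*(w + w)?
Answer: √3488554527038/13853 ≈ 134.83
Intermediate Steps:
v(w) = -2 + 2*w*(-11 + w) (v(w) = -2 + (w - 11)*(w + w) = -2 + (-11 + w)*(2*w) = -2 + 2*w*(-11 + w))
√(13624/27706 + v(101)) = √(13624/27706 + (-2 - 22*101 + 2*101²)) = √(13624*(1/27706) + (-2 - 2222 + 2*10201)) = √(6812/13853 + (-2 - 2222 + 20402)) = √(6812/13853 + 18178) = √(251826646/13853) = √3488554527038/13853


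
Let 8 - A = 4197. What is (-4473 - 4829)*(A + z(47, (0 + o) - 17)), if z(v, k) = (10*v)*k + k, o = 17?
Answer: 38966078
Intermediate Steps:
A = -4189 (A = 8 - 1*4197 = 8 - 4197 = -4189)
z(v, k) = k + 10*k*v (z(v, k) = 10*k*v + k = k + 10*k*v)
(-4473 - 4829)*(A + z(47, (0 + o) - 17)) = (-4473 - 4829)*(-4189 + ((0 + 17) - 17)*(1 + 10*47)) = -9302*(-4189 + (17 - 17)*(1 + 470)) = -9302*(-4189 + 0*471) = -9302*(-4189 + 0) = -9302*(-4189) = 38966078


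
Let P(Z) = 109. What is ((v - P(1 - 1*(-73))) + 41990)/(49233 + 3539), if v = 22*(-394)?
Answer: 33213/52772 ≈ 0.62937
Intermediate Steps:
v = -8668
((v - P(1 - 1*(-73))) + 41990)/(49233 + 3539) = ((-8668 - 1*109) + 41990)/(49233 + 3539) = ((-8668 - 109) + 41990)/52772 = (-8777 + 41990)*(1/52772) = 33213*(1/52772) = 33213/52772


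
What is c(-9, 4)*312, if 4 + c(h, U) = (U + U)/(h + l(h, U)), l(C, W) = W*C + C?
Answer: -11648/9 ≈ -1294.2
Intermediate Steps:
l(C, W) = C + C*W (l(C, W) = C*W + C = C + C*W)
c(h, U) = -4 + 2*U/(h + h*(1 + U)) (c(h, U) = -4 + (U + U)/(h + h*(1 + U)) = -4 + (2*U)/(h + h*(1 + U)) = -4 + 2*U/(h + h*(1 + U)))
c(-9, 4)*312 = (2*(4 - 4*(-9) - 2*4*(-9))/(-9*(2 + 4)))*312 = (2*(-⅑)*(4 + 36 + 72)/6)*312 = (2*(-⅑)*(⅙)*112)*312 = -112/27*312 = -11648/9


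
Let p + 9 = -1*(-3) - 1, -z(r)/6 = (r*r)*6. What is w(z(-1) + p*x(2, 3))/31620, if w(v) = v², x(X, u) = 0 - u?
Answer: 15/2108 ≈ 0.0071158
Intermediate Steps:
x(X, u) = -u
z(r) = -36*r² (z(r) = -6*r*r*6 = -6*r²*6 = -36*r²)
p = -7 (p = -9 + (-1*(-3) - 1) = -9 + (3 - 1) = -9 + 2 = -7)
w(z(-1) + p*x(2, 3))/31620 = (-36*(-1)² - (-7)*3)²/31620 = (-36*1 - 7*(-3))²*(1/31620) = (-36 + 21)²*(1/31620) = (-15)²*(1/31620) = 225*(1/31620) = 15/2108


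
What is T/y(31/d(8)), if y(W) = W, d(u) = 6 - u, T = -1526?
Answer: 3052/31 ≈ 98.452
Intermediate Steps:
T/y(31/d(8)) = -1526/(31/(6 - 1*8)) = -1526/(31/(6 - 8)) = -1526/(31/(-2)) = -1526/(31*(-1/2)) = -1526/(-31/2) = -1526*(-2/31) = 3052/31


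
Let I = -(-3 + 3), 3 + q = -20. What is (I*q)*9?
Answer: 0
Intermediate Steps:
q = -23 (q = -3 - 20 = -23)
I = 0 (I = -1*0 = 0)
(I*q)*9 = (0*(-23))*9 = 0*9 = 0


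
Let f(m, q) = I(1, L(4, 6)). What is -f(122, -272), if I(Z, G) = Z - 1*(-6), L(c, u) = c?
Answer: -7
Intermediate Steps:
I(Z, G) = 6 + Z (I(Z, G) = Z + 6 = 6 + Z)
f(m, q) = 7 (f(m, q) = 6 + 1 = 7)
-f(122, -272) = -1*7 = -7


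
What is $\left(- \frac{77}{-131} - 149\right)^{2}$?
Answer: $\frac{377991364}{17161} \approx 22026.0$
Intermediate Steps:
$\left(- \frac{77}{-131} - 149\right)^{2} = \left(\left(-77\right) \left(- \frac{1}{131}\right) - 149\right)^{2} = \left(\frac{77}{131} - 149\right)^{2} = \left(- \frac{19442}{131}\right)^{2} = \frac{377991364}{17161}$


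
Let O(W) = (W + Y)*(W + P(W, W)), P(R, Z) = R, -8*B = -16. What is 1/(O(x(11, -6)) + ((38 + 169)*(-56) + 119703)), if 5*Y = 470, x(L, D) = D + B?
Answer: 1/107391 ≈ 9.3118e-6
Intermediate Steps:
B = 2 (B = -⅛*(-16) = 2)
x(L, D) = 2 + D (x(L, D) = D + 2 = 2 + D)
Y = 94 (Y = (⅕)*470 = 94)
O(W) = 2*W*(94 + W) (O(W) = (W + 94)*(W + W) = (94 + W)*(2*W) = 2*W*(94 + W))
1/(O(x(11, -6)) + ((38 + 169)*(-56) + 119703)) = 1/(2*(2 - 6)*(94 + (2 - 6)) + ((38 + 169)*(-56) + 119703)) = 1/(2*(-4)*(94 - 4) + (207*(-56) + 119703)) = 1/(2*(-4)*90 + (-11592 + 119703)) = 1/(-720 + 108111) = 1/107391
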